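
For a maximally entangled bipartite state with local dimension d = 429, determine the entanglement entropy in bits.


For a maximally entangled state in d x d:
S = log2(d) = log2(429)
= 8.7448

8.7448


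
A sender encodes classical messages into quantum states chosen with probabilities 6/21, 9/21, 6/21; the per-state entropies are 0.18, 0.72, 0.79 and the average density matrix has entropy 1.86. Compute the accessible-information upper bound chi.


chi = S(rho) - sum_i p_i * S(rho_i)
Weighted entropy = 6/21 * 0.18 + 9/21 * 0.72 + 6/21 * 0.79
= 0.5857
chi = 1.86 - 0.5857
= 1.2743

1.2743


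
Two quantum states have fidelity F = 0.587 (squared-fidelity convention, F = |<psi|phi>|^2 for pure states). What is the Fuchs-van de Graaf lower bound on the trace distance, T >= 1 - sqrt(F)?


Fuchs-van de Graaf (squared-fidelity convention): 1 - sqrt(F) <= T <= sqrt(1 - F).
Lower bound: T >= 1 - sqrt(F)
sqrt(F) = sqrt(0.587) = 0.7662
T >= 1 - 0.7662
T >= 0.2338

0.2338


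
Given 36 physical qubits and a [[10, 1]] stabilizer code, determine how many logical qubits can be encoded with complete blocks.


Each code block uses 10 physical qubits for 1 logical qubit(s).
Number of complete blocks = floor(36 / 10) = 3
Logical qubits = 3 * 1
= 3

3


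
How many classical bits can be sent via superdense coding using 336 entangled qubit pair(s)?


Superdense coding allows 2 classical bits per shared entangled pair.
336 pair(s) -> 2 * 336 = 672 classical bits

672


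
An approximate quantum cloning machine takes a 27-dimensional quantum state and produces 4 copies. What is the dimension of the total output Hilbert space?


Output space = H^(tensor 4) where dim(H) = 27
dim = 27^4
= 729 (after 2 factors)
= 19683 (after 3 factors)
= 531441 (after 4 factors)
= 531441

531441


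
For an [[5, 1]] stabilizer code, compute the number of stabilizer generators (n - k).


For an [[n,k]] stabilizer code:
Number of stabilizer generators = n - k
= 5 - 1
= 4

4


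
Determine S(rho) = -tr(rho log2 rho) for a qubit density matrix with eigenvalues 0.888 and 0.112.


S = -p*log2(p) - (1-p)*log2(1-p)
p = 0.8880, 1-p = 0.1120
= -0.8880 * log2(0.8880) - 0.1120 * log2(0.1120)
= -(-0.1522) - (-0.3537)
= 0.5059

0.5059


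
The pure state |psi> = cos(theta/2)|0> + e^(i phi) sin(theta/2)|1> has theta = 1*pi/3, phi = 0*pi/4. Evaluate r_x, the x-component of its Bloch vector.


theta = 1.0472, phi = 0.0000
r_x = sin(theta)*cos(phi) = 0.8660 * 1.0000
r_x = 0.8660

0.8660


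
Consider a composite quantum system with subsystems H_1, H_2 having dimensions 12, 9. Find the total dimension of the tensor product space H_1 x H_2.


dim(H_1 x H_2) = 12 * 9
= 108

108


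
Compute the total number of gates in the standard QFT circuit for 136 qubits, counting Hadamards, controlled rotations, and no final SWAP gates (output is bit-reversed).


Hadamard gates: 136
Controlled rotations: n*(n-1)/2 = 136*135/2 = 9180
SWAP gates: 0 (omitted)
Total = 136 + 9180
= 9316

9316


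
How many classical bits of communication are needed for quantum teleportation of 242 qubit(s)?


Quantum teleportation requires 2 classical bits per qubit teleported.
242 qubit(s) -> 2 * 242 = 484 classical bits

484


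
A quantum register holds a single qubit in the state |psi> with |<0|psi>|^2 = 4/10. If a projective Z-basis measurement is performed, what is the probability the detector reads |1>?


|alpha|^2 = 4/10 = 0.4000
|beta|^2 = 1 - 4/10 = 6/10 = 0.6000
P(|1>) = |beta|^2 = 0.6000

0.6000


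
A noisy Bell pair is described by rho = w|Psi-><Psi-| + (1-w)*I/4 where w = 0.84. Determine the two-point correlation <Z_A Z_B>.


|Psi-> = (|01> - |10>)/sqrt(2)
For the pure Bell state, <Z_A Z_B> = -1 (Bell-state Pauli correlator).
The maximally-mixed part I/4 has tr(I/4 * P tensor P) = 0 for any traceless Pauli P.
So <Z_A Z_B>_rho = w * (-1) + (1 - w) * 0
= 0.84 * (-1)
= -0.8400

-0.8400


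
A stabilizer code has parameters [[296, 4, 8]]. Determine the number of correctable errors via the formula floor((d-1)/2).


Code parameters: [[296, 4, 8]], distance d = 8.
Number of correctable errors = floor((d-1)/2)
= floor((8 - 1)/2)
= floor(7/2)
= 3

3


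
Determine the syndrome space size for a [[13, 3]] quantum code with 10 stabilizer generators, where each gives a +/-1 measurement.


Each stabilizer generator gives a binary (+1 or -1) measurement outcome.
With 10 independent generators:
Total syndromes = 2^10
= 1024

1024


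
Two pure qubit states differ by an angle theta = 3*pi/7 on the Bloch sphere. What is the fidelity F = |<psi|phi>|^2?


For states separated by angle theta on Bloch sphere:
F = cos^2(theta/2)
theta = 3*pi/7 = 1.3464
theta/2 = 0.6732
cos(theta/2) = 0.7818
F = 0.6113

0.6113


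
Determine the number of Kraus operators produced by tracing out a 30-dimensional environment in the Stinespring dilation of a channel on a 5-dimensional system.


Tracing out the environment in an orthonormal basis {|i>_E} gives Kraus operators K_i = <i|_E U |0>_E.
Number of Kraus operators = dim(H_env) = d_env
= 30

30


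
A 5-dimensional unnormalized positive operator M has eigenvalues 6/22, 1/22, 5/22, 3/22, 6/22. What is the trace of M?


tr(M) = sum of eigenvalues
= 6/22 + 1/22 + 5/22 + 3/22 + 6/22
= 21/22
= 0.9545

0.9545


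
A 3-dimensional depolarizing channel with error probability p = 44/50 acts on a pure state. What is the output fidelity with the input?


F = (1-p) + p/d
= (1 - 0.8800) + 0.8800/3
= 0.1200 + 0.2933
= 0.4133

0.4133


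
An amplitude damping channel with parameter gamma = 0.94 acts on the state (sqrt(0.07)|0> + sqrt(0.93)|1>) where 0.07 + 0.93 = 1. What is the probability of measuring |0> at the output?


For amplitude damping with parameter gamma on state sqrt(a)|0> + sqrt(b)|1>:
alpha^2 = 0.07, beta^2 = 0.93
P(|0>) = alpha^2 + gamma * beta^2
= 0.07 + 0.94 * 0.93
= 0.07 + 0.8742
= 0.9442

0.9442


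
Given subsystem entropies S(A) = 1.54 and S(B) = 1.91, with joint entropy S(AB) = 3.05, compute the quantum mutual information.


I(A:B) = S(A) + S(B) - S(AB)
= 1.54 + 1.91 - 3.05
= 0.4000

0.4000


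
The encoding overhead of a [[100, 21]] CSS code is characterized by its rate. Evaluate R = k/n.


Code rate R = k/n
= 21/100
= 0.2100

0.2100


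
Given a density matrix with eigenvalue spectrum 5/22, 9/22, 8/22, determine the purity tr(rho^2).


tr(rho^2) = sum of eigenvalues squared
= (5/22)^2 + (9/22)^2 + (8/22)^2
= (25 + 81 + 64) / 484
= 170/484
= 0.3512

0.3512


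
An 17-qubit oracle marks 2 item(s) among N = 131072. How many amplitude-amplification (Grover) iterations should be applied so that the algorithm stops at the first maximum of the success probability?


After j Grover iterations the success probability is P(j) = sin^2((2j+1)*theta), where sin(theta) = sqrt(k/N).
N = 2^17 = 131072, k = 2
sin(theta) = sqrt(k/N) = 0.00390625
theta = arcsin(sqrt(k/N)) = 0.003906259934 rad
P(j) reaches its first maximum when (2j+1)*theta is as close as possible to pi/2, i.e. j = round(pi/(4*theta) - 1/2).
pi/(4*theta) - 1/2 = 200.5614
(For comparison, the common estimate pi/4 * sqrt(N/k) = 201.0619; the exact maximiser is used here.)
Optimal iterations = 201

201


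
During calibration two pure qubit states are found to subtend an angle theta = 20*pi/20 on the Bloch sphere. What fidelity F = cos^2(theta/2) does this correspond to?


For states separated by angle theta on Bloch sphere:
F = cos^2(theta/2)
theta = 20*pi/20 = 3.1416
theta/2 = 1.5708
cos(theta/2) = 0.0000
F = 0.0000

0.0000


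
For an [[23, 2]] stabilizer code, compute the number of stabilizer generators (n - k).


For an [[n,k]] stabilizer code:
Number of stabilizer generators = n - k
= 23 - 2
= 21

21


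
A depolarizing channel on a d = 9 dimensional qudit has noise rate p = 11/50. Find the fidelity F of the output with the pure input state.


F = (1-p) + p/d
= (1 - 0.2200) + 0.2200/9
= 0.7800 + 0.0244
= 0.8044

0.8044


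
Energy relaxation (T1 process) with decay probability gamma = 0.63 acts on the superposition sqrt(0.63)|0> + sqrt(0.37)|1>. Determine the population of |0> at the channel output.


For amplitude damping with parameter gamma on state sqrt(a)|0> + sqrt(b)|1>:
alpha^2 = 0.63, beta^2 = 0.37
P(|0>) = alpha^2 + gamma * beta^2
= 0.63 + 0.63 * 0.37
= 0.63 + 0.2331
= 0.8631

0.8631


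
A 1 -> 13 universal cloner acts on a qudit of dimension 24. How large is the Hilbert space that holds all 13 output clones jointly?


Output space = H^(tensor 13) where dim(H) = 24
dim = 24^13
= 576 (after 2 factors)
= 13824 (after 3 factors)
= 331776 (after 4 factors)
= 7962624 (after 5 factors)
= 191102976 (after 6 factors)
= 4586471424 (after 7 factors)
= 110075314176 (after 8 factors)
= 2641807540224 (after 9 factors)
= 63403380965376 (after 10 factors)
= 1521681143169024 (after 11 factors)
= 36520347436056576 (after 12 factors)
= 876488338465357824 (after 13 factors)
= 876488338465357824

876488338465357824


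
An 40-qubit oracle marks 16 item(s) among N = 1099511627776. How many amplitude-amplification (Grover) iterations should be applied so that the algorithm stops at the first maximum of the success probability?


After j Grover iterations the success probability is P(j) = sin^2((2j+1)*theta), where sin(theta) = sqrt(k/N).
N = 2^40 = 1099511627776, k = 16
sin(theta) = sqrt(k/N) = 3.814697266e-06
theta = arcsin(sqrt(k/N)) = 3.814697266e-06 rad
P(j) reaches its first maximum when (2j+1)*theta is as close as possible to pi/2, i.e. j = round(pi/(4*theta) - 1/2).
pi/(4*theta) - 1/2 = 205886.9161
(For comparison, the common estimate pi/4 * sqrt(N/k) = 205887.4161; the exact maximiser is used here.)
Optimal iterations = 205887

205887


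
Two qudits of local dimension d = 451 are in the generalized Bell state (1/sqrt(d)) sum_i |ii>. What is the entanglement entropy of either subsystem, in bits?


For a maximally entangled state in d x d:
S = log2(d) = log2(451)
= 8.8170

8.8170


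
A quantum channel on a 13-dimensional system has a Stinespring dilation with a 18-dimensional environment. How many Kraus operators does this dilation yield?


Tracing out the environment in an orthonormal basis {|i>_E} gives Kraus operators K_i = <i|_E U |0>_E.
Number of Kraus operators = dim(H_env) = d_env
= 18

18


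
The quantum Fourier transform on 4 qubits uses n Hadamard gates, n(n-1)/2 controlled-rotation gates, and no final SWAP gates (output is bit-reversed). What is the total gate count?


Hadamard gates: 4
Controlled rotations: n*(n-1)/2 = 4*3/2 = 6
SWAP gates: 0 (omitted)
Total = 4 + 6
= 10

10


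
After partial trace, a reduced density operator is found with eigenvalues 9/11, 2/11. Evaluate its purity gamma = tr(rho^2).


tr(rho^2) = sum of eigenvalues squared
= (9/11)^2 + (2/11)^2
= (81 + 4) / 121
= 85/121
= 0.7025

0.7025


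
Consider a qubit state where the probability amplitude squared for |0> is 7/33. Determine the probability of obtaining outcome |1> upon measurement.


|alpha|^2 = 7/33 = 0.2121
|beta|^2 = 1 - 7/33 = 26/33 = 0.7879
P(|1>) = |beta|^2 = 0.7879

0.7879


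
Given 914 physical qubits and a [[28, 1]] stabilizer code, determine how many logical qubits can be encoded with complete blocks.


Each code block uses 28 physical qubits for 1 logical qubit(s).
Number of complete blocks = floor(914 / 28) = 32
Logical qubits = 32 * 1
= 32

32


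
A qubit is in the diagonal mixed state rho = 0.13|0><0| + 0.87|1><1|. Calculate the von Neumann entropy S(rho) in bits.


S = -p*log2(p) - (1-p)*log2(1-p)
p = 0.1300, 1-p = 0.8700
= -0.1300 * log2(0.1300) - 0.8700 * log2(0.8700)
= -(-0.3826) - (-0.1748)
= 0.5574

0.5574


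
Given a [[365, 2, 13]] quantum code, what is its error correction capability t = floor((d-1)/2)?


Code parameters: [[365, 2, 13]], distance d = 13.
Number of correctable errors = floor((d-1)/2)
= floor((13 - 1)/2)
= floor(12/2)
= 6

6


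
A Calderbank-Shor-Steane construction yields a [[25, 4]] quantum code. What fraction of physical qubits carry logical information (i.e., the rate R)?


Code rate R = k/n
= 4/25
= 0.1600

0.1600


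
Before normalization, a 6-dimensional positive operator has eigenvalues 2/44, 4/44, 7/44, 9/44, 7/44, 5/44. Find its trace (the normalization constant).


tr(M) = sum of eigenvalues
= 2/44 + 4/44 + 7/44 + 9/44 + 7/44 + 5/44
= 34/44
= 0.7727

0.7727


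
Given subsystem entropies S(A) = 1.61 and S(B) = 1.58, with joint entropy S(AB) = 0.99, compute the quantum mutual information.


I(A:B) = S(A) + S(B) - S(AB)
= 1.61 + 1.58 - 0.99
= 2.2000

2.2000


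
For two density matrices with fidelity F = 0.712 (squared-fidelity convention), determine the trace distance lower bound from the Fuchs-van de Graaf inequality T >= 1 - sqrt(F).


Fuchs-van de Graaf (squared-fidelity convention): 1 - sqrt(F) <= T <= sqrt(1 - F).
Lower bound: T >= 1 - sqrt(F)
sqrt(F) = sqrt(0.712) = 0.8438
T >= 1 - 0.8438
T >= 0.1562

0.1562


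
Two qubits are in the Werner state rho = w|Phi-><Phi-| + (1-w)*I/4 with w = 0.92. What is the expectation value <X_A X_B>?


|Phi-> = (|00> - |11>)/sqrt(2)
For the pure Bell state, <X_A X_B> = -1 (Bell-state Pauli correlator).
The maximally-mixed part I/4 has tr(I/4 * P tensor P) = 0 for any traceless Pauli P.
So <X_A X_B>_rho = w * (-1) + (1 - w) * 0
= 0.92 * (-1)
= -0.9200

-0.9200


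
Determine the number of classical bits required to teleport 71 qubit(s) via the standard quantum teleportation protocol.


Quantum teleportation requires 2 classical bits per qubit teleported.
71 qubit(s) -> 2 * 71 = 142 classical bits

142


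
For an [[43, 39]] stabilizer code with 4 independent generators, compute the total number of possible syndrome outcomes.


Each stabilizer generator gives a binary (+1 or -1) measurement outcome.
With 4 independent generators:
Total syndromes = 2^4
= 16

16


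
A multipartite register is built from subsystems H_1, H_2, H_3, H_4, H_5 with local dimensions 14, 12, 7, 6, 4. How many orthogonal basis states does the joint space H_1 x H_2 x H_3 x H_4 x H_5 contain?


dim(H_1 x H_2 x H_3 x H_4 x H_5) = 14 * 12 * 7 * 6 * 4
= 168 * 7 * 6 * 4
= 1176 * 6 * 4
= 7056 * 4
= 28224

28224


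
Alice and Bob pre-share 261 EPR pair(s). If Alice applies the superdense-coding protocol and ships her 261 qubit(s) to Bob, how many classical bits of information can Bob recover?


Superdense coding allows 2 classical bits per shared entangled pair.
261 pair(s) -> 2 * 261 = 522 classical bits

522


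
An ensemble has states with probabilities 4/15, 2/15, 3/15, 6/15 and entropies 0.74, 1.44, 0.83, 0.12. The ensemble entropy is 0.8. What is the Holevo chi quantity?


chi = S(rho) - sum_i p_i * S(rho_i)
Weighted entropy = 4/15 * 0.74 + 2/15 * 1.44 + 3/15 * 0.83 + 6/15 * 0.12
= 0.6033
chi = 0.8 - 0.6033
= 0.1967

0.1967


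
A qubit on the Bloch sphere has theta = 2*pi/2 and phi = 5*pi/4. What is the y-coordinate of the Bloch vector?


theta = 3.1416, phi = 3.9270
r_y = sin(theta)*sin(phi) = 0.0000 * -0.7071
r_y = 0.0000

0.0000


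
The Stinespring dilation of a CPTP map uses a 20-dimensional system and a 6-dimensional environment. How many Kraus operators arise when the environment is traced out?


Tracing out the environment in an orthonormal basis {|i>_E} gives Kraus operators K_i = <i|_E U |0>_E.
Number of Kraus operators = dim(H_env) = d_env
= 6

6


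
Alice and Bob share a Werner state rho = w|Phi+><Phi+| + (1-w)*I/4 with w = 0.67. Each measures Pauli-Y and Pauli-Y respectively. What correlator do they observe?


|Phi+> = (|00> + |11>)/sqrt(2)
For the pure Bell state, <Y_A Y_B> = -1 (Bell-state Pauli correlator).
The maximally-mixed part I/4 has tr(I/4 * P tensor P) = 0 for any traceless Pauli P.
So <Y_A Y_B>_rho = w * (-1) + (1 - w) * 0
= 0.67 * (-1)
= -0.6700

-0.6700


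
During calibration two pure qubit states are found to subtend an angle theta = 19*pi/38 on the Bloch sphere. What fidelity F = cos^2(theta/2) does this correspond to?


For states separated by angle theta on Bloch sphere:
F = cos^2(theta/2)
theta = 19*pi/38 = 1.5708
theta/2 = 0.7854
cos(theta/2) = 0.7071
F = 0.5000

0.5000


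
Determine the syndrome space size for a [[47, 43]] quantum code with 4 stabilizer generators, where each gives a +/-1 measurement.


Each stabilizer generator gives a binary (+1 or -1) measurement outcome.
With 4 independent generators:
Total syndromes = 2^4
= 16

16


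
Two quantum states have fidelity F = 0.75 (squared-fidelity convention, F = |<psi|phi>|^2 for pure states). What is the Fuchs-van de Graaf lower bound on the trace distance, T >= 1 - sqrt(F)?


Fuchs-van de Graaf (squared-fidelity convention): 1 - sqrt(F) <= T <= sqrt(1 - F).
Lower bound: T >= 1 - sqrt(F)
sqrt(F) = sqrt(0.75) = 0.8660
T >= 1 - 0.8660
T >= 0.1340

0.1340


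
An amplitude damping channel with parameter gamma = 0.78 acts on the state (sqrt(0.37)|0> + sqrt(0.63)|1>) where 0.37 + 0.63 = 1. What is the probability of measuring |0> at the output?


For amplitude damping with parameter gamma on state sqrt(a)|0> + sqrt(b)|1>:
alpha^2 = 0.37, beta^2 = 0.63
P(|0>) = alpha^2 + gamma * beta^2
= 0.37 + 0.78 * 0.63
= 0.37 + 0.4914
= 0.8614

0.8614


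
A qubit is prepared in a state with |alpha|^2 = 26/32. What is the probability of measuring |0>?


|alpha|^2 = 26/32 = 0.8125
|beta|^2 = 1 - 26/32 = 6/32 = 0.1875
P(|0>) = |alpha|^2 = 0.8125

0.8125


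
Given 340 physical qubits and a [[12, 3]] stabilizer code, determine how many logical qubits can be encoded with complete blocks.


Each code block uses 12 physical qubits for 3 logical qubit(s).
Number of complete blocks = floor(340 / 12) = 28
Logical qubits = 28 * 3
= 84

84


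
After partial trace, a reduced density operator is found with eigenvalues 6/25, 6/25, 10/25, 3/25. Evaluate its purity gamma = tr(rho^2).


tr(rho^2) = sum of eigenvalues squared
= (6/25)^2 + (6/25)^2 + (10/25)^2 + (3/25)^2
= (36 + 36 + 100 + 9) / 625
= 181/625
= 0.2896

0.2896


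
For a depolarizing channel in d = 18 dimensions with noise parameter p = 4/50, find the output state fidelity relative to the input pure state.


F = (1-p) + p/d
= (1 - 0.0800) + 0.0800/18
= 0.9200 + 0.0044
= 0.9244

0.9244


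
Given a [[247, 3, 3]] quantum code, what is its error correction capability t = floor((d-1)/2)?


Code parameters: [[247, 3, 3]], distance d = 3.
Number of correctable errors = floor((d-1)/2)
= floor((3 - 1)/2)
= floor(2/2)
= 1

1


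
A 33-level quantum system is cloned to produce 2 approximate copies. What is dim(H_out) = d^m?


Output space = H^(tensor 2) where dim(H) = 33
dim = 33^2
= 1089

1089


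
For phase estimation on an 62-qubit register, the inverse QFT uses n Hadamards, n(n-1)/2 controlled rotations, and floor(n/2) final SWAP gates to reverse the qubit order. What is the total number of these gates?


Hadamard gates: 62
Controlled rotations: n*(n-1)/2 = 62*61/2 = 1891
SWAP gates: floor(n/2) = floor(62/2) = 31
Total = 62 + 1891 + 31
= 1984

1984


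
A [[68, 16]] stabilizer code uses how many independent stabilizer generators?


For an [[n,k]] stabilizer code:
Number of stabilizer generators = n - k
= 68 - 16
= 52

52


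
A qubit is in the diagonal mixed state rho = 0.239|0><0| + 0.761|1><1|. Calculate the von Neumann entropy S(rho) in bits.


S = -p*log2(p) - (1-p)*log2(1-p)
p = 0.2390, 1-p = 0.7610
= -0.2390 * log2(0.2390) - 0.7610 * log2(0.7610)
= -(-0.4935) - (-0.2999)
= 0.7934

0.7934


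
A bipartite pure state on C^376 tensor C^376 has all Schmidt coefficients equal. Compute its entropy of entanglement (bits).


For a maximally entangled state in d x d:
S = log2(d) = log2(376)
= 8.5546

8.5546


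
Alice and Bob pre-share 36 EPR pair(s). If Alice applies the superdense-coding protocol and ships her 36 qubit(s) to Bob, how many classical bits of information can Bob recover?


Superdense coding allows 2 classical bits per shared entangled pair.
36 pair(s) -> 2 * 36 = 72 classical bits

72


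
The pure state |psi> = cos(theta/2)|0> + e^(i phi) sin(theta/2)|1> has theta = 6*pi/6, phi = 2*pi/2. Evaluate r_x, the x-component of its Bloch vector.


theta = 3.1416, phi = 3.1416
r_x = sin(theta)*cos(phi) = 0.0000 * -1.0000
r_x = 0.0000

0.0000


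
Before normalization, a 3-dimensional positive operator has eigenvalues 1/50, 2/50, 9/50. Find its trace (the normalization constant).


tr(M) = sum of eigenvalues
= 1/50 + 2/50 + 9/50
= 12/50
= 0.2400

0.2400


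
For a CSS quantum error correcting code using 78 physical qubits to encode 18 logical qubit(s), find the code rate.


Code rate R = k/n
= 18/78
= 0.2308

0.2308


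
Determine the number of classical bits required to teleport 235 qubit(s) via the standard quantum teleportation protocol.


Quantum teleportation requires 2 classical bits per qubit teleported.
235 qubit(s) -> 2 * 235 = 470 classical bits

470


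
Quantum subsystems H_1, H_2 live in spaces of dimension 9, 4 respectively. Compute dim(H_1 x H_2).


dim(H_1 x H_2) = 9 * 4
= 36

36


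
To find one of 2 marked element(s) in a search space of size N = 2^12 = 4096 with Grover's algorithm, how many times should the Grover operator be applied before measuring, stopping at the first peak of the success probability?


After j Grover iterations the success probability is P(j) = sin^2((2j+1)*theta), where sin(theta) = sqrt(k/N).
N = 2^12 = 4096, k = 2
sin(theta) = sqrt(k/N) = 0.02209708691
theta = arcsin(sqrt(k/N)) = 0.02209888557 rad
P(j) reaches its first maximum when (2j+1)*theta is as close as possible to pi/2, i.e. j = round(pi/(4*theta) - 1/2).
pi/(4*theta) - 1/2 = 35.0402
(For comparison, the common estimate pi/4 * sqrt(N/k) = 35.5431; the exact maximiser is used here.)
Optimal iterations = 35

35


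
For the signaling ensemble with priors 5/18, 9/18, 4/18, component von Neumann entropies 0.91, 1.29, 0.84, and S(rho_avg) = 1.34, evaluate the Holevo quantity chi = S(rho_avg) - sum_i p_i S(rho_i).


chi = S(rho) - sum_i p_i * S(rho_i)
Weighted entropy = 5/18 * 0.91 + 9/18 * 1.29 + 4/18 * 0.84
= 1.0844
chi = 1.34 - 1.0844
= 0.2556

0.2556


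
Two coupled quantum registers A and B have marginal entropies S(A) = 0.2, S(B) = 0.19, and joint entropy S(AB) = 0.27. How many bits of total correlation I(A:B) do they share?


I(A:B) = S(A) + S(B) - S(AB)
= 0.2 + 0.19 - 0.27
= 0.1200

0.1200


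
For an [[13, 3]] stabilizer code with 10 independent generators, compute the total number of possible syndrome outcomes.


Each stabilizer generator gives a binary (+1 or -1) measurement outcome.
With 10 independent generators:
Total syndromes = 2^10
= 1024

1024


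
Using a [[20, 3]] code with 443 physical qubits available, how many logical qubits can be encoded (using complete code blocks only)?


Each code block uses 20 physical qubits for 3 logical qubit(s).
Number of complete blocks = floor(443 / 20) = 22
Logical qubits = 22 * 3
= 66

66


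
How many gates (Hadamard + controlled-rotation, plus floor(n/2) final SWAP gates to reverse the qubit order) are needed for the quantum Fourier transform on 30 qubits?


Hadamard gates: 30
Controlled rotations: n*(n-1)/2 = 30*29/2 = 435
SWAP gates: floor(n/2) = floor(30/2) = 15
Total = 30 + 435 + 15
= 480

480


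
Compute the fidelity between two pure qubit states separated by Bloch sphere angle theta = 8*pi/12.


For states separated by angle theta on Bloch sphere:
F = cos^2(theta/2)
theta = 8*pi/12 = 2.0944
theta/2 = 1.0472
cos(theta/2) = 0.5000
F = 0.2500

0.2500


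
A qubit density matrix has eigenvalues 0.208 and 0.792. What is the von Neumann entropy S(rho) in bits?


S = -p*log2(p) - (1-p)*log2(1-p)
p = 0.2080, 1-p = 0.7920
= -0.2080 * log2(0.2080) - 0.7920 * log2(0.7920)
= -(-0.4712) - (-0.2665)
= 0.7376

0.7376


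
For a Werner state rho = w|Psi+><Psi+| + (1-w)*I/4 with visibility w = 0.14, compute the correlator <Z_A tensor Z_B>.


|Psi+> = (|01> + |10>)/sqrt(2)
For the pure Bell state, <Z_A Z_B> = -1 (Bell-state Pauli correlator).
The maximally-mixed part I/4 has tr(I/4 * P tensor P) = 0 for any traceless Pauli P.
So <Z_A Z_B>_rho = w * (-1) + (1 - w) * 0
= 0.14 * (-1)
= -0.1400

-0.1400


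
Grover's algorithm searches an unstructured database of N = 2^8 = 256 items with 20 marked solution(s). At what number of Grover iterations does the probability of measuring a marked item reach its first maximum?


After j Grover iterations the success probability is P(j) = sin^2((2j+1)*theta), where sin(theta) = sqrt(k/N).
N = 2^8 = 256, k = 20
sin(theta) = sqrt(k/N) = 0.2795084972
theta = arcsin(sqrt(k/N)) = 0.2832821653 rad
P(j) reaches its first maximum when (2j+1)*theta is as close as possible to pi/2, i.e. j = round(pi/(4*theta) - 1/2).
pi/(4*theta) - 1/2 = 2.2725
(For comparison, the common estimate pi/4 * sqrt(N/k) = 2.8099; the exact maximiser is used here.)
Optimal iterations = 2

2


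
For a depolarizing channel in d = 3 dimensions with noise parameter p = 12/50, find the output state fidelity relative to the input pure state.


F = (1-p) + p/d
= (1 - 0.2400) + 0.2400/3
= 0.7600 + 0.0800
= 0.8400

0.8400


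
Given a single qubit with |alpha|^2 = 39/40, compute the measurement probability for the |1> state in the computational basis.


|alpha|^2 = 39/40 = 0.9750
|beta|^2 = 1 - 39/40 = 1/40 = 0.0250
P(|1>) = |beta|^2 = 0.0250

0.0250


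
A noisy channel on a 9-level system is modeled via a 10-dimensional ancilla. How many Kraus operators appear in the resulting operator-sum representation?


Tracing out the environment in an orthonormal basis {|i>_E} gives Kraus operators K_i = <i|_E U |0>_E.
Number of Kraus operators = dim(H_env) = d_env
= 10

10


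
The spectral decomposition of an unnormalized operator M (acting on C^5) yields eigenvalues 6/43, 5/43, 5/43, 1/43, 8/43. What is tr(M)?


tr(M) = sum of eigenvalues
= 6/43 + 5/43 + 5/43 + 1/43 + 8/43
= 25/43
= 0.5814

0.5814


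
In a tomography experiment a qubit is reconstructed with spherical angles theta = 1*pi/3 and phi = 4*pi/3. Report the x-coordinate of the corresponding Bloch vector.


theta = 1.0472, phi = 4.1888
r_x = sin(theta)*cos(phi) = 0.8660 * -0.5000
r_x = -0.4330

-0.4330


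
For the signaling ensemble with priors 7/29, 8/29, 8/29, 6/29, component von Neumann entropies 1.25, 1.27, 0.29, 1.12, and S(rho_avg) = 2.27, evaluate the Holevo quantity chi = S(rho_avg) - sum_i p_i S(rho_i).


chi = S(rho) - sum_i p_i * S(rho_i)
Weighted entropy = 7/29 * 1.25 + 8/29 * 1.27 + 8/29 * 0.29 + 6/29 * 1.12
= 0.9638
chi = 2.27 - 0.9638
= 1.3062

1.3062


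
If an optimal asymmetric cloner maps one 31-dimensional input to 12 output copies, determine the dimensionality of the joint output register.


Output space = H^(tensor 12) where dim(H) = 31
dim = 31^12
= 961 (after 2 factors)
= 29791 (after 3 factors)
= 923521 (after 4 factors)
= 28629151 (after 5 factors)
= 887503681 (after 6 factors)
= 27512614111 (after 7 factors)
= 852891037441 (after 8 factors)
= 26439622160671 (after 9 factors)
= 819628286980801 (after 10 factors)
= 25408476896404831 (after 11 factors)
= 787662783788549761 (after 12 factors)
= 787662783788549761

787662783788549761


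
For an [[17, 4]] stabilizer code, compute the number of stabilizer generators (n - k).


For an [[n,k]] stabilizer code:
Number of stabilizer generators = n - k
= 17 - 4
= 13

13


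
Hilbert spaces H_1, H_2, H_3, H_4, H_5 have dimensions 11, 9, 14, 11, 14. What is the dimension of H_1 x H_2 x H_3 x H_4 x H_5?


dim(H_1 x H_2 x H_3 x H_4 x H_5) = 11 * 9 * 14 * 11 * 14
= 99 * 14 * 11 * 14
= 1386 * 11 * 14
= 15246 * 14
= 213444

213444


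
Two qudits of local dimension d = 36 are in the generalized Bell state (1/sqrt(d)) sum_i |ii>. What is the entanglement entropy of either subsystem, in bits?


For a maximally entangled state in d x d:
S = log2(d) = log2(36)
= 5.1699

5.1699


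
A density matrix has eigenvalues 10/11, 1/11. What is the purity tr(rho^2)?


tr(rho^2) = sum of eigenvalues squared
= (10/11)^2 + (1/11)^2
= (100 + 1) / 121
= 101/121
= 0.8347

0.8347


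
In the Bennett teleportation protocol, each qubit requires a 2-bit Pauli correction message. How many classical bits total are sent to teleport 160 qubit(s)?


Quantum teleportation requires 2 classical bits per qubit teleported.
160 qubit(s) -> 2 * 160 = 320 classical bits

320


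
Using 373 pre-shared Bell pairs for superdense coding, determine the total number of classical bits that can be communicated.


Superdense coding allows 2 classical bits per shared entangled pair.
373 pair(s) -> 2 * 373 = 746 classical bits

746


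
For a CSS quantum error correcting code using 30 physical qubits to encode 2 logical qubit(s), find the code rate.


Code rate R = k/n
= 2/30
= 0.0667

0.0667


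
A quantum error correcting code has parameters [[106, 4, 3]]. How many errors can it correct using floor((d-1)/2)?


Code parameters: [[106, 4, 3]], distance d = 3.
Number of correctable errors = floor((d-1)/2)
= floor((3 - 1)/2)
= floor(2/2)
= 1

1


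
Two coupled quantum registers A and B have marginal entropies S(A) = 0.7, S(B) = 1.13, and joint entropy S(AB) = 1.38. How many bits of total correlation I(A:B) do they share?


I(A:B) = S(A) + S(B) - S(AB)
= 0.7 + 1.13 - 1.38
= 0.4500

0.4500


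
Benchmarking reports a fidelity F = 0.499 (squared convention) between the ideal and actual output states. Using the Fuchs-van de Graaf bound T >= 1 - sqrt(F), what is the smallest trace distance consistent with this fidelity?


Fuchs-van de Graaf (squared-fidelity convention): 1 - sqrt(F) <= T <= sqrt(1 - F).
Lower bound: T >= 1 - sqrt(F)
sqrt(F) = sqrt(0.499) = 0.7064
T >= 1 - 0.7064
T >= 0.2936

0.2936


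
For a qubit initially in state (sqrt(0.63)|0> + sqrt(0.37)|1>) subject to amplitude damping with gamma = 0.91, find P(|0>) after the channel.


For amplitude damping with parameter gamma on state sqrt(a)|0> + sqrt(b)|1>:
alpha^2 = 0.63, beta^2 = 0.37
P(|0>) = alpha^2 + gamma * beta^2
= 0.63 + 0.91 * 0.37
= 0.63 + 0.3367
= 0.9667

0.9667


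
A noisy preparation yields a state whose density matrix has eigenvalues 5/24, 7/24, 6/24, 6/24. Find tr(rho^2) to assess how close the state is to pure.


tr(rho^2) = sum of eigenvalues squared
= (5/24)^2 + (7/24)^2 + (6/24)^2 + (6/24)^2
= (25 + 49 + 36 + 36) / 576
= 146/576
= 0.2535

0.2535


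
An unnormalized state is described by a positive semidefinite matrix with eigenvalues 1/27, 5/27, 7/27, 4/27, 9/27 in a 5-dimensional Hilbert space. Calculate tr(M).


tr(M) = sum of eigenvalues
= 1/27 + 5/27 + 7/27 + 4/27 + 9/27
= 26/27
= 0.9630

0.9630


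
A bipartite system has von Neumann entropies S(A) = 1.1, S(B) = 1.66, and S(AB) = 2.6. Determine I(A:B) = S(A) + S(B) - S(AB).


I(A:B) = S(A) + S(B) - S(AB)
= 1.1 + 1.66 - 2.6
= 0.1600

0.1600


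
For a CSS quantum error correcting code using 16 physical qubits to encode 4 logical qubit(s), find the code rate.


Code rate R = k/n
= 4/16
= 0.2500

0.2500


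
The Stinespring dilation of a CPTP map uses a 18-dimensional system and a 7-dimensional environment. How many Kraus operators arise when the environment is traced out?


Tracing out the environment in an orthonormal basis {|i>_E} gives Kraus operators K_i = <i|_E U |0>_E.
Number of Kraus operators = dim(H_env) = d_env
= 7

7


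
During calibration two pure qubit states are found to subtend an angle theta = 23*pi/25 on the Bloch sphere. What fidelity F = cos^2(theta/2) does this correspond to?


For states separated by angle theta on Bloch sphere:
F = cos^2(theta/2)
theta = 23*pi/25 = 2.8903
theta/2 = 1.4451
cos(theta/2) = 0.1253
F = 0.0157

0.0157


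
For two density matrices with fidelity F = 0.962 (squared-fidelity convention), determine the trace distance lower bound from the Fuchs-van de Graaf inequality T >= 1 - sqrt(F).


Fuchs-van de Graaf (squared-fidelity convention): 1 - sqrt(F) <= T <= sqrt(1 - F).
Lower bound: T >= 1 - sqrt(F)
sqrt(F) = sqrt(0.962) = 0.9808
T >= 1 - 0.9808
T >= 0.0192

0.0192


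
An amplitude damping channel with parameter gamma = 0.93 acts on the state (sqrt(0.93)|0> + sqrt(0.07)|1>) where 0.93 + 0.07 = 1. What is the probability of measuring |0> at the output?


For amplitude damping with parameter gamma on state sqrt(a)|0> + sqrt(b)|1>:
alpha^2 = 0.93, beta^2 = 0.07
P(|0>) = alpha^2 + gamma * beta^2
= 0.93 + 0.93 * 0.07
= 0.93 + 0.0651
= 0.9951

0.9951


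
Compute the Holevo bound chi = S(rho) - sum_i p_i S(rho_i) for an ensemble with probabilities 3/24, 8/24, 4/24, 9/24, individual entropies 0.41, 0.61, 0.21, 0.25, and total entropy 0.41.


chi = S(rho) - sum_i p_i * S(rho_i)
Weighted entropy = 3/24 * 0.41 + 8/24 * 0.61 + 4/24 * 0.21 + 9/24 * 0.25
= 0.3833
chi = 0.41 - 0.3833
= 0.0267

0.0267


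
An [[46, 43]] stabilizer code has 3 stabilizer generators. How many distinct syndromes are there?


Each stabilizer generator gives a binary (+1 or -1) measurement outcome.
With 3 independent generators:
Total syndromes = 2^3
= 8

8


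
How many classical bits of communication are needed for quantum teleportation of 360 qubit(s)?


Quantum teleportation requires 2 classical bits per qubit teleported.
360 qubit(s) -> 2 * 360 = 720 classical bits

720


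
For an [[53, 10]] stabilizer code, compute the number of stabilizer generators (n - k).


For an [[n,k]] stabilizer code:
Number of stabilizer generators = n - k
= 53 - 10
= 43

43


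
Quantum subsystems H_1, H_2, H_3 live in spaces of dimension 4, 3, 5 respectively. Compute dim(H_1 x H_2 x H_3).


dim(H_1 x H_2 x H_3) = 4 * 3 * 5
= 12 * 5
= 60

60


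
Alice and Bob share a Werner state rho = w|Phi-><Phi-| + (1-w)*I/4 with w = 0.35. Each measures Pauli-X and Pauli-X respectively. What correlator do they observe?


|Phi-> = (|00> - |11>)/sqrt(2)
For the pure Bell state, <X_A X_B> = -1 (Bell-state Pauli correlator).
The maximally-mixed part I/4 has tr(I/4 * P tensor P) = 0 for any traceless Pauli P.
So <X_A X_B>_rho = w * (-1) + (1 - w) * 0
= 0.35 * (-1)
= -0.3500

-0.3500


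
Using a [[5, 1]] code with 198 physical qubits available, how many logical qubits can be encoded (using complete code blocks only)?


Each code block uses 5 physical qubits for 1 logical qubit(s).
Number of complete blocks = floor(198 / 5) = 39
Logical qubits = 39 * 1
= 39

39


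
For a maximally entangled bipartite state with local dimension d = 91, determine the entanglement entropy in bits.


For a maximally entangled state in d x d:
S = log2(d) = log2(91)
= 6.5078

6.5078


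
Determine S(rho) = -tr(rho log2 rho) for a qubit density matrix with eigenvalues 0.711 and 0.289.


S = -p*log2(p) - (1-p)*log2(1-p)
p = 0.7110, 1-p = 0.2890
= -0.7110 * log2(0.7110) - 0.2890 * log2(0.2890)
= -(-0.3499) - (-0.5176)
= 0.8674

0.8674


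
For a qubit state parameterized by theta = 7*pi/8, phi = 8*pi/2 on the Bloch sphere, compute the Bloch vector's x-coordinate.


theta = 2.7489, phi = 12.5664
r_x = sin(theta)*cos(phi) = 0.3827 * 1.0000
r_x = 0.3827

0.3827


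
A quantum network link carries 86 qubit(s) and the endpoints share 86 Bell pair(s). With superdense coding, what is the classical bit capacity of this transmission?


Superdense coding allows 2 classical bits per shared entangled pair.
86 pair(s) -> 2 * 86 = 172 classical bits

172


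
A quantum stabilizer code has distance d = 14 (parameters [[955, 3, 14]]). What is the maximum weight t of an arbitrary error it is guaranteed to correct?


Code parameters: [[955, 3, 14]], distance d = 14.
Number of correctable errors = floor((d-1)/2)
= floor((14 - 1)/2)
= floor(13/2)
= 6

6


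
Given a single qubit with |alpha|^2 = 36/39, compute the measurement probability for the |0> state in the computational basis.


|alpha|^2 = 36/39 = 0.9231
|beta|^2 = 1 - 36/39 = 3/39 = 0.0769
P(|0>) = |alpha|^2 = 0.9231

0.9231


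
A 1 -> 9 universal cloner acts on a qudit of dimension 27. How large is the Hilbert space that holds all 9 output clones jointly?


Output space = H^(tensor 9) where dim(H) = 27
dim = 27^9
= 729 (after 2 factors)
= 19683 (after 3 factors)
= 531441 (after 4 factors)
= 14348907 (after 5 factors)
= 387420489 (after 6 factors)
= 10460353203 (after 7 factors)
= 282429536481 (after 8 factors)
= 7625597484987 (after 9 factors)
= 7625597484987

7625597484987


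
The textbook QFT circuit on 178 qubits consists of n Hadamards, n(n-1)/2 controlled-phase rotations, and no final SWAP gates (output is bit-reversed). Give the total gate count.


Hadamard gates: 178
Controlled rotations: n*(n-1)/2 = 178*177/2 = 15753
SWAP gates: 0 (omitted)
Total = 178 + 15753
= 15931

15931


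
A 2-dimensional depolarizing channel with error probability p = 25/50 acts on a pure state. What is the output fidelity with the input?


F = (1-p) + p/d
= (1 - 0.5000) + 0.5000/2
= 0.5000 + 0.2500
= 0.7500

0.7500


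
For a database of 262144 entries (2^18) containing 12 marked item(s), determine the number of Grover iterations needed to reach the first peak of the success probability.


After j Grover iterations the success probability is P(j) = sin^2((2j+1)*theta), where sin(theta) = sqrt(k/N).
N = 2^18 = 262144, k = 12
sin(theta) = sqrt(k/N) = 0.006765823467
theta = arcsin(sqrt(k/N)) = 0.006765875087 rad
P(j) reaches its first maximum when (2j+1)*theta is as close as possible to pi/2, i.e. j = round(pi/(4*theta) - 1/2).
pi/(4*theta) - 1/2 = 115.5823
(For comparison, the common estimate pi/4 * sqrt(N/k) = 116.0832; the exact maximiser is used here.)
Optimal iterations = 116

116


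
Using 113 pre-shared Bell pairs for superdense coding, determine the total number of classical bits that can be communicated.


Superdense coding allows 2 classical bits per shared entangled pair.
113 pair(s) -> 2 * 113 = 226 classical bits

226


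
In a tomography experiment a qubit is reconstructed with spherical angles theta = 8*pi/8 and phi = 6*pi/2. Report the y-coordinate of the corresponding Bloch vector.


theta = 3.1416, phi = 9.4248
r_y = sin(theta)*sin(phi) = 0.0000 * 0.0000
r_y = 0.0000

0.0000


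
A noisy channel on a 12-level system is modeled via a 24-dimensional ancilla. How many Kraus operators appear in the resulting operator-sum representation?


Tracing out the environment in an orthonormal basis {|i>_E} gives Kraus operators K_i = <i|_E U |0>_E.
Number of Kraus operators = dim(H_env) = d_env
= 24

24


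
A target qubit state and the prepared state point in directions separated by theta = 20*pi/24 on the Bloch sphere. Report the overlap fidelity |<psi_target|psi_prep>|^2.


For states separated by angle theta on Bloch sphere:
F = cos^2(theta/2)
theta = 20*pi/24 = 2.6180
theta/2 = 1.3090
cos(theta/2) = 0.2588
F = 0.0670

0.0670


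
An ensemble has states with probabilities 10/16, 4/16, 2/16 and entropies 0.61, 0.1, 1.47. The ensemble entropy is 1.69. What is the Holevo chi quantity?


chi = S(rho) - sum_i p_i * S(rho_i)
Weighted entropy = 10/16 * 0.61 + 4/16 * 0.1 + 2/16 * 1.47
= 0.5900
chi = 1.69 - 0.5900
= 1.1000

1.1000


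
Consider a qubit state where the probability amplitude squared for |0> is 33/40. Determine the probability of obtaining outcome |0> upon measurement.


|alpha|^2 = 33/40 = 0.8250
|beta|^2 = 1 - 33/40 = 7/40 = 0.1750
P(|0>) = |alpha|^2 = 0.8250

0.8250


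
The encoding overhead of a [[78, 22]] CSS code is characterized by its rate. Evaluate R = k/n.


Code rate R = k/n
= 22/78
= 0.2821

0.2821


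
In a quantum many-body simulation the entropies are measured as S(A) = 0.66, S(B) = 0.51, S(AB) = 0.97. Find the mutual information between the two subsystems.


I(A:B) = S(A) + S(B) - S(AB)
= 0.66 + 0.51 - 0.97
= 0.2000

0.2000


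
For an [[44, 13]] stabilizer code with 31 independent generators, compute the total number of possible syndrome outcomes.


Each stabilizer generator gives a binary (+1 or -1) measurement outcome.
With 31 independent generators:
Total syndromes = 2^31
= 2147483648

2147483648
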